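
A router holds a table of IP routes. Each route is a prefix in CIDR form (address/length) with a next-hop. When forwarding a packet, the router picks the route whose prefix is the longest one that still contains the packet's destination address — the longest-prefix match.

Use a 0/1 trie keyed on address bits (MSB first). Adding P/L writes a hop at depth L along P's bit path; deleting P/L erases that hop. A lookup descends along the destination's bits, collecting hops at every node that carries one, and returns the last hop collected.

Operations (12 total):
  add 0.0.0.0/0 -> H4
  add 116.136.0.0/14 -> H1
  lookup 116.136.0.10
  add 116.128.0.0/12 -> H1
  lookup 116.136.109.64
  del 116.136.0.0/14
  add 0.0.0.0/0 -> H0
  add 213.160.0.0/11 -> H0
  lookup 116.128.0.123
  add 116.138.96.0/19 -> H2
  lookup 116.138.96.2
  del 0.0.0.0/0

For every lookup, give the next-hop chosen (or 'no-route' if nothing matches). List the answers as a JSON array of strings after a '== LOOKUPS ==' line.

Process each operation:
  + 0.0.0.0/0 (H4) depth=0
  + 116.136.0.0/14 (H1) depth=14
  ? 116.136.0.10  path d0:H4→d1:-→d2:-→d3:-→d4:-→d5:-→d6:-→d7:-→d8:-→d9:-→d10:-→d11:-→d12:-→d13:-→d14:H1  best=H1
  + 116.128.0.0/12 (H1) depth=12
  ? 116.136.109.64  path d0:H4→d1:-→d2:-→d3:-→d4:-→d5:-→d6:-→d7:-→d8:-→d9:-→d10:-→d11:-→d12:H1→d13:-→d14:H1  best=H1
  del 116.136.0.0/14 (clear depth 14)
  + 0.0.0.0/0 (H0) depth=0
  + 213.160.0.0/11 (H0) depth=11
  ? 116.128.0.123  path d0:H0→d1:-→d2:-→d3:-→d4:-→d5:-→d6:-→d7:-→d8:-→d9:-→d10:-→d11:-→d12:H1  best=H1
  + 116.138.96.0/19 (H2) depth=19
  ? 116.138.96.2  path d0:H0→d1:-→d2:-→d3:-→d4:-→d5:-→d6:-→d7:-→d8:-→d9:-→d10:-→d11:-→d12:H1→d13:-→d14:-→d15:-→d16:-→d17:-→d18:-→d19:H2  best=H2
  del 0.0.0.0/0 (clear depth 0)

== LOOKUPS ==
["H1","H1","H1","H2"]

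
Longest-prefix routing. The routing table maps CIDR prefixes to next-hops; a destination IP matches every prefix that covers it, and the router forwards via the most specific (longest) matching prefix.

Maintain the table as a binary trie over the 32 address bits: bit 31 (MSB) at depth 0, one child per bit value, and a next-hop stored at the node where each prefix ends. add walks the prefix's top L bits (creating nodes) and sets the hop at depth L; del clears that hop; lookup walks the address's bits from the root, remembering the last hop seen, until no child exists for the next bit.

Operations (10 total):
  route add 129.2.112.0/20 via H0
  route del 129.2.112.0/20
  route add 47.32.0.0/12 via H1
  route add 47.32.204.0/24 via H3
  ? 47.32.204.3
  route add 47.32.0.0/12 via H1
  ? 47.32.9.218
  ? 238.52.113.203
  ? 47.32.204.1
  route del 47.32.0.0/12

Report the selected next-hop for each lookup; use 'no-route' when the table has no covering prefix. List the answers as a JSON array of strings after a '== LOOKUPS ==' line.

Trace:
  + 129.2.112.0/20 (H0) depth=20
  del 129.2.112.0/20 (clear depth 20)
  + 47.32.0.0/12 (H1) depth=12
  + 47.32.204.0/24 (H3) depth=24
  ? 47.32.204.3  path d0:-→d1:-→d2:-→d3:-→d4:-→d5:-→d6:-→d7:-→d8:-→d9:-→d10:-→d11:-→d12:H1→d13:-→d14:-→d15:-→d16:-→d17:-→d18:-→d19:-→d20:-→d21:-→d22:-→d23:-→d24:H3  best=H3
  + 47.32.0.0/12 (H1) depth=12
  ? 47.32.9.218  path d0:-→d1:-→d2:-→d3:-→d4:-→d5:-→d6:-→d7:-→d8:-→d9:-→d10:-→d11:-→d12:H1→d13:-→d14:-→d15:-→d16:-  best=H1
  ? 238.52.113.203  path d0:-→d1:-  best=no-route
  ? 47.32.204.1  path d0:-→d1:-→d2:-→d3:-→d4:-→d5:-→d6:-→d7:-→d8:-→d9:-→d10:-→d11:-→d12:H1→d13:-→d14:-→d15:-→d16:-→d17:-→d18:-→d19:-→d20:-→d21:-→d22:-→d23:-→d24:H3  best=H3
  del 47.32.0.0/12 (clear depth 12)

== LOOKUPS ==
["H3","H1","no-route","H3"]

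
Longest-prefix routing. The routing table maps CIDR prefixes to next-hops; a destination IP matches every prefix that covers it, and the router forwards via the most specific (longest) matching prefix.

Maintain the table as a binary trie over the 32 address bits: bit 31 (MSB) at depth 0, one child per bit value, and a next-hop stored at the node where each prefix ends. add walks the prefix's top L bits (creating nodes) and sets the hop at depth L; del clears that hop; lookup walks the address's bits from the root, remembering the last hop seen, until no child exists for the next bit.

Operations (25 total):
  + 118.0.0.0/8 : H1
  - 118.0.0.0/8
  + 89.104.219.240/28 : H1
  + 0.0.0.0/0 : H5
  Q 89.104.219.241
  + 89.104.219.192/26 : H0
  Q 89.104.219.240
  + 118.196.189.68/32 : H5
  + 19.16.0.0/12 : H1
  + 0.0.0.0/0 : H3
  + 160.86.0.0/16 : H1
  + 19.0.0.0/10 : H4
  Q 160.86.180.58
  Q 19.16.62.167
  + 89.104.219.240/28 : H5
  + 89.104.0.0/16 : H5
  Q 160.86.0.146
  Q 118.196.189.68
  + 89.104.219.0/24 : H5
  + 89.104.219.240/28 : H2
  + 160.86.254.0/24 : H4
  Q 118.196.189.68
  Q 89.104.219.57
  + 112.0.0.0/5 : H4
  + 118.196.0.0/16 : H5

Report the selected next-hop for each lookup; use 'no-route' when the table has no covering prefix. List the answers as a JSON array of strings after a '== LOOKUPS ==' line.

Trace:
  + 118.0.0.0/8 (H1) depth=8
  - 118.0.0.0/8 clear@8
  + 89.104.219.240/28 (H1) depth=28
  + 0.0.0.0/0 (H5) depth=0
  lookup 89.104.219.241: bits 0101100101101000110110111111 walk d0:H5→d1:-→d2:-→d3:-→d4:-→d5:-→d6:-→d7:-→d8:-→d9:-→d10:-→d11:-→d12:-→d13:-→d14:-→d15:-→d16:-→d17:-→d18:-→d19:-→d20:-→d21:-→d22:-→d23:-→d24:-→d25:-→d26:-→d27:-→d28:H1 -> H1
  + 89.104.219.192/26 (H0) depth=26
  lookup 89.104.219.240: bits 0101100101101000110110111111 walk d0:H5→d1:-→d2:-→d3:-→d4:-→d5:-→d6:-→d7:-→d8:-→d9:-→d10:-→d11:-→d12:-→d13:-→d14:-→d15:-→d16:-→d17:-→d18:-→d19:-→d20:-→d21:-→d22:-→d23:-→d24:-→d25:-→d26:H0→d27:-→d28:H1 -> H1
  + 118.196.189.68/32 (H5) depth=32
  + 19.16.0.0/12 (H1) depth=12
  + 0.0.0.0/0 (H3) depth=0
  + 160.86.0.0/16 (H1) depth=16
  + 19.0.0.0/10 (H4) depth=10
  lookup 160.86.180.58: bits 1010000001010110 walk d0:H3→d1:-→d2:-→d3:-→d4:-→d5:-→d6:-→d7:-→d8:-→d9:-→d10:-→d11:-→d12:-→d13:-→d14:-→d15:-→d16:H1 -> H1
  lookup 19.16.62.167: bits 000100110001 walk d0:H3→d1:-→d2:-→d3:-→d4:-→d5:-→d6:-→d7:-→d8:-→d9:-→d10:H4→d11:-→d12:H1 -> H1
  + 89.104.219.240/28 (H5) depth=28
  + 89.104.0.0/16 (H5) depth=16
  lookup 160.86.0.146: bits 1010000001010110 walk d0:H3→d1:-→d2:-→d3:-→d4:-→d5:-→d6:-→d7:-→d8:-→d9:-→d10:-→d11:-→d12:-→d13:-→d14:-→d15:-→d16:H1 -> H1
  lookup 118.196.189.68: bits 01110110110001001011110101000100 walk d0:H3→d1:-→d2:-→d3:-→d4:-→d5:-→d6:-→d7:-→d8:-→d9:-→d10:-→d11:-→d12:-→d13:-→d14:-→d15:-→d16:-→d17:-→d18:-→d19:-→d20:-→d21:-→d22:-→d23:-→d24:-→d25:-→d26:-→d27:-→d28:-→d29:-→d30:-→d31:-→d32:H5 -> H5
  + 89.104.219.0/24 (H5) depth=24
  + 89.104.219.240/28 (H2) depth=28
  + 160.86.254.0/24 (H4) depth=24
  lookup 118.196.189.68: bits 01110110110001001011110101000100 walk d0:H3→d1:-→d2:-→d3:-→d4:-→d5:-→d6:-→d7:-→d8:-→d9:-→d10:-→d11:-→d12:-→d13:-→d14:-→d15:-→d16:-→d17:-→d18:-→d19:-→d20:-→d21:-→d22:-→d23:-→d24:-→d25:-→d26:-→d27:-→d28:-→d29:-→d30:-→d31:-→d32:H5 -> H5
  lookup 89.104.219.57: bits 010110010110100011011011 walk d0:H3→d1:-→d2:-→d3:-→d4:-→d5:-→d6:-→d7:-→d8:-→d9:-→d10:-→d11:-→d12:-→d13:-→d14:-→d15:-→d16:H5→d17:-→d18:-→d19:-→d20:-→d21:-→d22:-→d23:-→d24:H5 -> H5
  + 112.0.0.0/5 (H4) depth=5
  + 118.196.0.0/16 (H5) depth=16

== LOOKUPS ==
["H1","H1","H1","H1","H1","H5","H5","H5"]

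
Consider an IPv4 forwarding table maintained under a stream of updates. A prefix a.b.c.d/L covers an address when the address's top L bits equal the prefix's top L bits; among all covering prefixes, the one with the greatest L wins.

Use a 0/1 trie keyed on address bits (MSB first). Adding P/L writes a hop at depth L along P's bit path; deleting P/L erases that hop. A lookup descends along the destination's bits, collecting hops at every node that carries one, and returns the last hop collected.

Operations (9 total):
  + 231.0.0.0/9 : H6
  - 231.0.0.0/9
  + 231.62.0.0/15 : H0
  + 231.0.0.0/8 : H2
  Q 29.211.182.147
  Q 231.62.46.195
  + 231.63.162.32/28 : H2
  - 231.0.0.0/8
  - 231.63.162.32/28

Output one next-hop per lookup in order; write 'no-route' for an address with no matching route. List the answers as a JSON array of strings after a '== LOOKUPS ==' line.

Apply in order:
  + 231.0.0.0/9 (H6) depth=9
  del 231.0.0.0/9 (clear depth 9)
  + 231.62.0.0/15 (H0) depth=15
  + 231.0.0.0/8 (H2) depth=8
  Q 29.211.182.147: descend ε ; hops seen [∅] ; pick no-route
  Q 231.62.46.195: descend 111001110011111 ; hops seen [H2,H0] ; pick H0
  + 231.63.162.32/28 (H2) depth=28
  del 231.0.0.0/8 (clear depth 8)
  del 231.63.162.32/28 (clear depth 28)

== LOOKUPS ==
["no-route","H0"]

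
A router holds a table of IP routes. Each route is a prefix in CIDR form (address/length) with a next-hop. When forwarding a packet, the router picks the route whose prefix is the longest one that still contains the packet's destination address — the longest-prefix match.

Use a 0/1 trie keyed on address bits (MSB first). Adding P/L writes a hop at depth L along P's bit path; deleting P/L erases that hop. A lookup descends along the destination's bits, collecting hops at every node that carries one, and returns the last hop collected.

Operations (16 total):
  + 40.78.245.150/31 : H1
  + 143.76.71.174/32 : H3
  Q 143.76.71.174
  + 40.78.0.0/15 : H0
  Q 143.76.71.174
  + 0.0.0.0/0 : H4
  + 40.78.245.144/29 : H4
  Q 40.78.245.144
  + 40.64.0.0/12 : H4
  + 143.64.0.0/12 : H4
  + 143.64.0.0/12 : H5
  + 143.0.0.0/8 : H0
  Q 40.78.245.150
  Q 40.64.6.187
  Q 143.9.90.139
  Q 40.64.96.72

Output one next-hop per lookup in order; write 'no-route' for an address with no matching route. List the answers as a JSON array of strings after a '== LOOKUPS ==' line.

Process each operation:
  + 40.78.245.150/31 (H1) depth=31
  + 143.76.71.174/32 (H3) depth=32
  ? 143.76.71.174  path d0:-→d1:-→d2:-→d3:-→d4:-→d5:-→d6:-→d7:-→d8:-→d9:-→d10:-→d11:-→d12:-→d13:-→d14:-→d15:-→d16:-→d17:-→d18:-→d19:-→d20:-→d21:-→d22:-→d23:-→d24:-→d25:-→d26:-→d27:-→d28:-→d29:-→d30:-→d31:-→d32:H3  best=H3
  + 40.78.0.0/15 (H0) depth=15
  ? 143.76.71.174  path d0:-→d1:-→d2:-→d3:-→d4:-→d5:-→d6:-→d7:-→d8:-→d9:-→d10:-→d11:-→d12:-→d13:-→d14:-→d15:-→d16:-→d17:-→d18:-→d19:-→d20:-→d21:-→d22:-→d23:-→d24:-→d25:-→d26:-→d27:-→d28:-→d29:-→d30:-→d31:-→d32:H3  best=H3
  + 0.0.0.0/0 (H4) depth=0
  + 40.78.245.144/29 (H4) depth=29
  ? 40.78.245.144  path d0:H4→d1:-→d2:-→d3:-→d4:-→d5:-→d6:-→d7:-→d8:-→d9:-→d10:-→d11:-→d12:-→d13:-→d14:-→d15:H0→d16:-→d17:-→d18:-→d19:-→d20:-→d21:-→d22:-→d23:-→d24:-→d25:-→d26:-→d27:-→d28:-→d29:H4  best=H4
  + 40.64.0.0/12 (H4) depth=12
  + 143.64.0.0/12 (H4) depth=12
  + 143.64.0.0/12 (H5) depth=12
  + 143.0.0.0/8 (H0) depth=8
  ? 40.78.245.150  path d0:H4→d1:-→d2:-→d3:-→d4:-→d5:-→d6:-→d7:-→d8:-→d9:-→d10:-→d11:-→d12:H4→d13:-→d14:-→d15:H0→d16:-→d17:-→d18:-→d19:-→d20:-→d21:-→d22:-→d23:-→d24:-→d25:-→d26:-→d27:-→d28:-→d29:H4→d30:-→d31:H1  best=H1
  ? 40.64.6.187  path d0:H4→d1:-→d2:-→d3:-→d4:-→d5:-→d6:-→d7:-→d8:-→d9:-→d10:-→d11:-→d12:H4  best=H4
  ? 143.9.90.139  path d0:H4→d1:-→d2:-→d3:-→d4:-→d5:-→d6:-→d7:-→d8:H0→d9:-  best=H0
  ? 40.64.96.72  path d0:H4→d1:-→d2:-→d3:-→d4:-→d5:-→d6:-→d7:-→d8:-→d9:-→d10:-→d11:-→d12:H4  best=H4

== LOOKUPS ==
["H3","H3","H4","H1","H4","H0","H4"]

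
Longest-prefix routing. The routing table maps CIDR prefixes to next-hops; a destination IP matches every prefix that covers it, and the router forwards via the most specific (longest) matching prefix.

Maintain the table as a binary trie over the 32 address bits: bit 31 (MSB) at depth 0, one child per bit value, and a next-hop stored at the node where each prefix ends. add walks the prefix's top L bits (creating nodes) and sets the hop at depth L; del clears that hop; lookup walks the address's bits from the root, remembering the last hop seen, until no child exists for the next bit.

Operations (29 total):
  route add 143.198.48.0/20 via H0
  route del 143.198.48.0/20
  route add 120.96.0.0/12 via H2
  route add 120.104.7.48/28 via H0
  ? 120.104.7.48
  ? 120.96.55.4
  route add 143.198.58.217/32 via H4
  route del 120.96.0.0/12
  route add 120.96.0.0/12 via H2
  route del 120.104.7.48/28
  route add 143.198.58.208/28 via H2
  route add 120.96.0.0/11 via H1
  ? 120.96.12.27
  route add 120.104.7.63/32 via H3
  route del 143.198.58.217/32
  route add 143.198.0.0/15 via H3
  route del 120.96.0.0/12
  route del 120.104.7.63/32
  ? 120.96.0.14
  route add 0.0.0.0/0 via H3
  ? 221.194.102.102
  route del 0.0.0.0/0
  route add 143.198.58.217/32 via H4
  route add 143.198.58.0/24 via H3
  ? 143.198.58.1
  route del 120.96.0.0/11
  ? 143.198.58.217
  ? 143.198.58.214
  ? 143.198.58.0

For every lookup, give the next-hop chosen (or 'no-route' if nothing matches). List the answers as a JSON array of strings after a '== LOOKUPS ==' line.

Process each operation:
  + 143.198.48.0/20 (H0) depth=20
  del 143.198.48.0/20 (clear depth 20)
  + 120.96.0.0/12 (H2) depth=12
  + 120.104.7.48/28 (H0) depth=28
  Q 120.104.7.48: descend 0111100001101000000001110011 ; hops seen [H2,H0] ; pick H0
  Q 120.96.55.4: descend 011110000110 ; hops seen [H2] ; pick H2
  + 143.198.58.217/32 (H4) depth=32
  del 120.96.0.0/12 (clear depth 12)
  + 120.96.0.0/12 (H2) depth=12
  del 120.104.7.48/28 (clear depth 28)
  + 143.198.58.208/28 (H2) depth=28
  + 120.96.0.0/11 (H1) depth=11
  Q 120.96.12.27: descend 011110000110 ; hops seen [H1,H2] ; pick H2
  + 120.104.7.63/32 (H3) depth=32
  del 143.198.58.217/32 (clear depth 32)
  + 143.198.0.0/15 (H3) depth=15
  del 120.96.0.0/12 (clear depth 12)
  del 120.104.7.63/32 (clear depth 32)
  Q 120.96.0.14: descend 011110000110 ; hops seen [H1] ; pick H1
  + 0.0.0.0/0 (H3) depth=0
  Q 221.194.102.102: descend 1 ; hops seen [H3] ; pick H3
  del 0.0.0.0/0 (clear depth 0)
  + 143.198.58.217/32 (H4) depth=32
  + 143.198.58.0/24 (H3) depth=24
  Q 143.198.58.1: descend 100011111100011000111010 ; hops seen [H3,H3] ; pick H3
  del 120.96.0.0/11 (clear depth 11)
  Q 143.198.58.217: descend 10001111110001100011101011011001 ; hops seen [H3,H3,H2,H4] ; pick H4
  Q 143.198.58.214: descend 1000111111000110001110101101 ; hops seen [H3,H3,H2] ; pick H2
  Q 143.198.58.0: descend 100011111100011000111010 ; hops seen [H3,H3] ; pick H3

== LOOKUPS ==
["H0","H2","H2","H1","H3","H3","H4","H2","H3"]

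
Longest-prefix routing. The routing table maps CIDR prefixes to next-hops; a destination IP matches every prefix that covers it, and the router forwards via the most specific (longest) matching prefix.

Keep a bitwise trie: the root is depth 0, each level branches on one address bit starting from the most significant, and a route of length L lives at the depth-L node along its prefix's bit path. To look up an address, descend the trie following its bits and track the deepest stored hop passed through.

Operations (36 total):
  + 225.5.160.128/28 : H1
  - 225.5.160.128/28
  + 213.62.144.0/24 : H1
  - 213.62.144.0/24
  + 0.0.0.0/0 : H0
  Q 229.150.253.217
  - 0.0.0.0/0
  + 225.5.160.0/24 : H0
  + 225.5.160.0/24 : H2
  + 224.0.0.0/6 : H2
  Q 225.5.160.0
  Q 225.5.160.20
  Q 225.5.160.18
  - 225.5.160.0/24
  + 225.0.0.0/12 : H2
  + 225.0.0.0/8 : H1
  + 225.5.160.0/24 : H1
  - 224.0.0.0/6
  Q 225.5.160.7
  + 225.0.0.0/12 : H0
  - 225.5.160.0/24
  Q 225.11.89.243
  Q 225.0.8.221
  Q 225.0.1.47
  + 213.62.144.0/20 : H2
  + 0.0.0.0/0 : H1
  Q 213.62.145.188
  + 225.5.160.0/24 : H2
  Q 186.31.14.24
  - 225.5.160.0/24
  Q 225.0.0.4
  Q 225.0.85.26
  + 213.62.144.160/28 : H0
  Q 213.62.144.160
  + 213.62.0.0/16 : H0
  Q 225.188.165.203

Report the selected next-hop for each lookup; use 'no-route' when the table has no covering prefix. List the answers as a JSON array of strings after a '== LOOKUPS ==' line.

Trace:
  + 225.5.160.128/28 (H1) depth=28
  - 225.5.160.128/28 clear@28
  + 213.62.144.0/24 (H1) depth=24
  - 213.62.144.0/24 clear@24
  + 0.0.0.0/0 (H0) depth=0
  lookup 229.150.253.217: bits 11100 walk d0:H0→d1:-→d2:-→d3:-→d4:-→d5:- -> H0
  - 0.0.0.0/0 clear@0
  + 225.5.160.0/24 (H0) depth=24
  + 225.5.160.0/24 (H2) depth=24
  + 224.0.0.0/6 (H2) depth=6
  lookup 225.5.160.0: bits 111000010000010110100000 walk d0:-→d1:-→d2:-→d3:-→d4:-→d5:-→d6:H2→d7:-→d8:-→d9:-→d10:-→d11:-→d12:-→d13:-→d14:-→d15:-→d16:-→d17:-→d18:-→d19:-→d20:-→d21:-→d22:-→d23:-→d24:H2 -> H2
  lookup 225.5.160.20: bits 111000010000010110100000 walk d0:-→d1:-→d2:-→d3:-→d4:-→d5:-→d6:H2→d7:-→d8:-→d9:-→d10:-→d11:-→d12:-→d13:-→d14:-→d15:-→d16:-→d17:-→d18:-→d19:-→d20:-→d21:-→d22:-→d23:-→d24:H2 -> H2
  lookup 225.5.160.18: bits 111000010000010110100000 walk d0:-→d1:-→d2:-→d3:-→d4:-→d5:-→d6:H2→d7:-→d8:-→d9:-→d10:-→d11:-→d12:-→d13:-→d14:-→d15:-→d16:-→d17:-→d18:-→d19:-→d20:-→d21:-→d22:-→d23:-→d24:H2 -> H2
  - 225.5.160.0/24 clear@24
  + 225.0.0.0/12 (H2) depth=12
  + 225.0.0.0/8 (H1) depth=8
  + 225.5.160.0/24 (H1) depth=24
  - 224.0.0.0/6 clear@6
  lookup 225.5.160.7: bits 111000010000010110100000 walk d0:-→d1:-→d2:-→d3:-→d4:-→d5:-→d6:-→d7:-→d8:H1→d9:-→d10:-→d11:-→d12:H2→d13:-→d14:-→d15:-→d16:-→d17:-→d18:-→d19:-→d20:-→d21:-→d22:-→d23:-→d24:H1 -> H1
  + 225.0.0.0/12 (H0) depth=12
  - 225.5.160.0/24 clear@24
  lookup 225.11.89.243: bits 111000010000 walk d0:-→d1:-→d2:-→d3:-→d4:-→d5:-→d6:-→d7:-→d8:H1→d9:-→d10:-→d11:-→d12:H0 -> H0
  lookup 225.0.8.221: bits 1110000100000 walk d0:-→d1:-→d2:-→d3:-→d4:-→d5:-→d6:-→d7:-→d8:H1→d9:-→d10:-→d11:-→d12:H0→d13:- -> H0
  lookup 225.0.1.47: bits 1110000100000 walk d0:-→d1:-→d2:-→d3:-→d4:-→d5:-→d6:-→d7:-→d8:H1→d9:-→d10:-→d11:-→d12:H0→d13:- -> H0
  + 213.62.144.0/20 (H2) depth=20
  + 0.0.0.0/0 (H1) depth=0
  lookup 213.62.145.188: bits 11010101001111101001000 walk d0:H1→d1:-→d2:-→d3:-→d4:-→d5:-→d6:-→d7:-→d8:-→d9:-→d10:-→d11:-→d12:-→d13:-→d14:-→d15:-→d16:-→d17:-→d18:-→d19:-→d20:H2→d21:-→d22:-→d23:- -> H2
  + 225.5.160.0/24 (H2) depth=24
  lookup 186.31.14.24: bits 1 walk d0:H1→d1:- -> H1
  - 225.5.160.0/24 clear@24
  lookup 225.0.0.4: bits 1110000100000 walk d0:H1→d1:-→d2:-→d3:-→d4:-→d5:-→d6:-→d7:-→d8:H1→d9:-→d10:-→d11:-→d12:H0→d13:- -> H0
  lookup 225.0.85.26: bits 1110000100000 walk d0:H1→d1:-→d2:-→d3:-→d4:-→d5:-→d6:-→d7:-→d8:H1→d9:-→d10:-→d11:-→d12:H0→d13:- -> H0
  + 213.62.144.160/28 (H0) depth=28
  lookup 213.62.144.160: bits 1101010100111110100100001010 walk d0:H1→d1:-→d2:-→d3:-→d4:-→d5:-→d6:-→d7:-→d8:-→d9:-→d10:-→d11:-→d12:-→d13:-→d14:-→d15:-→d16:-→d17:-→d18:-→d19:-→d20:H2→d21:-→d22:-→d23:-→d24:-→d25:-→d26:-→d27:-→d28:H0 -> H0
  + 213.62.0.0/16 (H0) depth=16
  lookup 225.188.165.203: bits 11100001 walk d0:H1→d1:-→d2:-→d3:-→d4:-→d5:-→d6:-→d7:-→d8:H1 -> H1

== LOOKUPS ==
["H0","H2","H2","H2","H1","H0","H0","H0","H2","H1","H0","H0","H0","H1"]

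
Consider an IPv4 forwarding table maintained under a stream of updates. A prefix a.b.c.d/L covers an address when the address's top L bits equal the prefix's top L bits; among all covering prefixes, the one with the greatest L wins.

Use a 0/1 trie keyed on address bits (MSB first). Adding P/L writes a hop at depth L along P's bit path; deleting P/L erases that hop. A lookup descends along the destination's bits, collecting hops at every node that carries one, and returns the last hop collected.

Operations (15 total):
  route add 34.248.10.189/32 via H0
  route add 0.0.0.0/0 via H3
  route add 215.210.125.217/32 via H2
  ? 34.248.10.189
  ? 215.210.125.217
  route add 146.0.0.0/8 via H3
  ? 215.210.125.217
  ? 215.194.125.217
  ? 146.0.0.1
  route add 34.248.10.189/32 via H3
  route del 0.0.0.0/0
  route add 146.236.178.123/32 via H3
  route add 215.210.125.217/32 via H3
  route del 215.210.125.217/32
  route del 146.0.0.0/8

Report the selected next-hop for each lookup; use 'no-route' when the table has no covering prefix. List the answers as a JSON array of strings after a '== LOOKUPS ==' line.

Process each operation:
  + 34.248.10.189/32 (H0) depth=32
  + 0.0.0.0/0 (H3) depth=0
  + 215.210.125.217/32 (H2) depth=32
  ? 34.248.10.189  path d0:H3→d1:-→d2:-→d3:-→d4:-→d5:-→d6:-→d7:-→d8:-→d9:-→d10:-→d11:-→d12:-→d13:-→d14:-→d15:-→d16:-→d17:-→d18:-→d19:-→d20:-→d21:-→d22:-→d23:-→d24:-→d25:-→d26:-→d27:-→d28:-→d29:-→d30:-→d31:-→d32:H0  best=H0
  ? 215.210.125.217  path d0:H3→d1:-→d2:-→d3:-→d4:-→d5:-→d6:-→d7:-→d8:-→d9:-→d10:-→d11:-→d12:-→d13:-→d14:-→d15:-→d16:-→d17:-→d18:-→d19:-→d20:-→d21:-→d22:-→d23:-→d24:-→d25:-→d26:-→d27:-→d28:-→d29:-→d30:-→d31:-→d32:H2  best=H2
  + 146.0.0.0/8 (H3) depth=8
  ? 215.210.125.217  path d0:H3→d1:-→d2:-→d3:-→d4:-→d5:-→d6:-→d7:-→d8:-→d9:-→d10:-→d11:-→d12:-→d13:-→d14:-→d15:-→d16:-→d17:-→d18:-→d19:-→d20:-→d21:-→d22:-→d23:-→d24:-→d25:-→d26:-→d27:-→d28:-→d29:-→d30:-→d31:-→d32:H2  best=H2
  ? 215.194.125.217  path d0:H3→d1:-→d2:-→d3:-→d4:-→d5:-→d6:-→d7:-→d8:-→d9:-→d10:-→d11:-  best=H3
  ? 146.0.0.1  path d0:H3→d1:-→d2:-→d3:-→d4:-→d5:-→d6:-→d7:-→d8:H3  best=H3
  + 34.248.10.189/32 (H3) depth=32
  del 0.0.0.0/0 (clear depth 0)
  + 146.236.178.123/32 (H3) depth=32
  + 215.210.125.217/32 (H3) depth=32
  del 215.210.125.217/32 (clear depth 32)
  del 146.0.0.0/8 (clear depth 8)

== LOOKUPS ==
["H0","H2","H2","H3","H3"]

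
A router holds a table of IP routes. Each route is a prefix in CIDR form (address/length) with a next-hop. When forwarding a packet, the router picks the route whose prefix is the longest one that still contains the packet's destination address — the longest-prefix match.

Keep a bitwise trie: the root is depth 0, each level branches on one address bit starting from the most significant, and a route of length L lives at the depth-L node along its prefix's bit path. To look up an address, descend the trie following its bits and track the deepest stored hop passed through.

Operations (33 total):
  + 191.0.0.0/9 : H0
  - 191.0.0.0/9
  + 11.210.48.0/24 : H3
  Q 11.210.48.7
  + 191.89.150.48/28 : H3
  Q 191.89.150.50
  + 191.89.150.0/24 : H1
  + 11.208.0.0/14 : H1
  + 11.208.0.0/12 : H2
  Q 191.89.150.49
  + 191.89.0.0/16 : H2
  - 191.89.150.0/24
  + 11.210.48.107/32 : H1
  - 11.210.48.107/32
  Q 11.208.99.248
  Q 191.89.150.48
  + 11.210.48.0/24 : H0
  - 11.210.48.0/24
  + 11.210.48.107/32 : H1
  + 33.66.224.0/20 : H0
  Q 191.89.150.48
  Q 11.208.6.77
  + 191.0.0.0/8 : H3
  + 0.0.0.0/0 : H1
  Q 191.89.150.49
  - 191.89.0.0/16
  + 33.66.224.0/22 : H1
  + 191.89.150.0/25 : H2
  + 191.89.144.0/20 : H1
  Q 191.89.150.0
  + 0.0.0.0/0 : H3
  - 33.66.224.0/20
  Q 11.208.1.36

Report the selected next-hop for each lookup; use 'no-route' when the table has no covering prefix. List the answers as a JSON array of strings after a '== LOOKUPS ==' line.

Apply in order:
  + 191.0.0.0/9 (H0) depth=9
  - 191.0.0.0/9 clear@9
  + 11.210.48.0/24 (H3) depth=24
  Q 11.210.48.7: descend 000010111101001000110000 ; hops seen [H3] ; pick H3
  + 191.89.150.48/28 (H3) depth=28
  Q 191.89.150.50: descend 1011111101011001100101100011 ; hops seen [H3] ; pick H3
  + 191.89.150.0/24 (H1) depth=24
  + 11.208.0.0/14 (H1) depth=14
  + 11.208.0.0/12 (H2) depth=12
  Q 191.89.150.49: descend 1011111101011001100101100011 ; hops seen [H1,H3] ; pick H3
  + 191.89.0.0/16 (H2) depth=16
  - 191.89.150.0/24 clear@24
  + 11.210.48.107/32 (H1) depth=32
  - 11.210.48.107/32 clear@32
  Q 11.208.99.248: descend 00001011110100 ; hops seen [H2,H1] ; pick H1
  Q 191.89.150.48: descend 1011111101011001100101100011 ; hops seen [H2,H3] ; pick H3
  + 11.210.48.0/24 (H0) depth=24
  - 11.210.48.0/24 clear@24
  + 11.210.48.107/32 (H1) depth=32
  + 33.66.224.0/20 (H0) depth=20
  Q 191.89.150.48: descend 1011111101011001100101100011 ; hops seen [H2,H3] ; pick H3
  Q 11.208.6.77: descend 00001011110100 ; hops seen [H2,H1] ; pick H1
  + 191.0.0.0/8 (H3) depth=8
  + 0.0.0.0/0 (H1) depth=0
  Q 191.89.150.49: descend 1011111101011001100101100011 ; hops seen [H1,H3,H2,H3] ; pick H3
  - 191.89.0.0/16 clear@16
  + 33.66.224.0/22 (H1) depth=22
  + 191.89.150.0/25 (H2) depth=25
  + 191.89.144.0/20 (H1) depth=20
  Q 191.89.150.0: descend 10111111010110011001011000 ; hops seen [H1,H3,H1,H2] ; pick H2
  + 0.0.0.0/0 (H3) depth=0
  - 33.66.224.0/20 clear@20
  Q 11.208.1.36: descend 00001011110100 ; hops seen [H3,H2,H1] ; pick H1

== LOOKUPS ==
["H3","H3","H3","H1","H3","H3","H1","H3","H2","H1"]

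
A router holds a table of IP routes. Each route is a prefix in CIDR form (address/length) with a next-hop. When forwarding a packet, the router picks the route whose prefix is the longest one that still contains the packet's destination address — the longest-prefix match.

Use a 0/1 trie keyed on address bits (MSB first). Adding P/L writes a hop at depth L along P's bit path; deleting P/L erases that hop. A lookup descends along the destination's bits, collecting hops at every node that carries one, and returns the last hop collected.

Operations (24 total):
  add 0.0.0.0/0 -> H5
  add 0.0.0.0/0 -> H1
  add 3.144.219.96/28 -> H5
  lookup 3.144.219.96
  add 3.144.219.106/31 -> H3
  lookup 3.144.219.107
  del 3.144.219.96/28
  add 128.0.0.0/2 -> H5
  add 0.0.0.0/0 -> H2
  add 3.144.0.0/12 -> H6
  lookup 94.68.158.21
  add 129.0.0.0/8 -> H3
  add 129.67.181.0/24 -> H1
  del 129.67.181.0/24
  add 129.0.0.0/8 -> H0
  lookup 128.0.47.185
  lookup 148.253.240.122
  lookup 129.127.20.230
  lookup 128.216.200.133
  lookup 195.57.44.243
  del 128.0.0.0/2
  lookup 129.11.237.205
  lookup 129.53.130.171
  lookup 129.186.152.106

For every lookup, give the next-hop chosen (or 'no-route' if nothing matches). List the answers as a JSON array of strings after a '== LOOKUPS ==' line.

Trace:
  + 0.0.0.0/0 (H5) depth=0
  + 0.0.0.0/0 (H1) depth=0
  + 3.144.219.96/28 (H5) depth=28
  lookup 3.144.219.96: bits 0000001110010000110110110110 walk d0:H1→d1:-→d2:-→d3:-→d4:-→d5:-→d6:-→d7:-→d8:-→d9:-→d10:-→d11:-→d12:-→d13:-→d14:-→d15:-→d16:-→d17:-→d18:-→d19:-→d20:-→d21:-→d22:-→d23:-→d24:-→d25:-→d26:-→d27:-→d28:H5 -> H5
  + 3.144.219.106/31 (H3) depth=31
  lookup 3.144.219.107: bits 0000001110010000110110110110101 walk d0:H1→d1:-→d2:-→d3:-→d4:-→d5:-→d6:-→d7:-→d8:-→d9:-→d10:-→d11:-→d12:-→d13:-→d14:-→d15:-→d16:-→d17:-→d18:-→d19:-→d20:-→d21:-→d22:-→d23:-→d24:-→d25:-→d26:-→d27:-→d28:H5→d29:-→d30:-→d31:H3 -> H3
  del 3.144.219.96/28 (clear depth 28)
  + 128.0.0.0/2 (H5) depth=2
  + 0.0.0.0/0 (H2) depth=0
  + 3.144.0.0/12 (H6) depth=12
  lookup 94.68.158.21: bits 0 walk d0:H2→d1:- -> H2
  + 129.0.0.0/8 (H3) depth=8
  + 129.67.181.0/24 (H1) depth=24
  del 129.67.181.0/24 (clear depth 24)
  + 129.0.0.0/8 (H0) depth=8
  lookup 128.0.47.185: bits 1000000 walk d0:H2→d1:-→d2:H5→d3:-→d4:-→d5:-→d6:-→d7:- -> H5
  lookup 148.253.240.122: bits 100 walk d0:H2→d1:-→d2:H5→d3:- -> H5
  lookup 129.127.20.230: bits 1000000101 walk d0:H2→d1:-→d2:H5→d3:-→d4:-→d5:-→d6:-→d7:-→d8:H0→d9:-→d10:- -> H0
  lookup 128.216.200.133: bits 1000000 walk d0:H2→d1:-→d2:H5→d3:-→d4:-→d5:-→d6:-→d7:- -> H5
  lookup 195.57.44.243: bits 1 walk d0:H2→d1:- -> H2
  del 128.0.0.0/2 (clear depth 2)
  lookup 129.11.237.205: bits 100000010 walk d0:H2→d1:-→d2:-→d3:-→d4:-→d5:-→d6:-→d7:-→d8:H0→d9:- -> H0
  lookup 129.53.130.171: bits 100000010 walk d0:H2→d1:-→d2:-→d3:-→d4:-→d5:-→d6:-→d7:-→d8:H0→d9:- -> H0
  lookup 129.186.152.106: bits 10000001 walk d0:H2→d1:-→d2:-→d3:-→d4:-→d5:-→d6:-→d7:-→d8:H0 -> H0

== LOOKUPS ==
["H5","H3","H2","H5","H5","H0","H5","H2","H0","H0","H0"]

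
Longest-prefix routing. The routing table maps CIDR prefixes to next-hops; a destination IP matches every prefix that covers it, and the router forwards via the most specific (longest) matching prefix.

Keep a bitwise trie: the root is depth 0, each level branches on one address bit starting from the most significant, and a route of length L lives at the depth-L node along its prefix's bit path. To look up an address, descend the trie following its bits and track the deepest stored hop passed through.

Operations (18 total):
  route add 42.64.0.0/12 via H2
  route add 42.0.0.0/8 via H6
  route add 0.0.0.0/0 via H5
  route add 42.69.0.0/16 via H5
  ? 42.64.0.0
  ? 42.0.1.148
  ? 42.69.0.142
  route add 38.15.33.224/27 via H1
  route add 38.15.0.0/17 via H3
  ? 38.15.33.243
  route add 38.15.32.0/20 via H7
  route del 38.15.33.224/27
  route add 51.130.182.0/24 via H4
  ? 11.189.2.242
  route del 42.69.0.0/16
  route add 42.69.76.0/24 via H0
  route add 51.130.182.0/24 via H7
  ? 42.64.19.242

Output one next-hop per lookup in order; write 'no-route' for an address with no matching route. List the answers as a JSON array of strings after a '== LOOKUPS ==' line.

Apply in order:
  + 42.64.0.0/12 (H2) depth=12
  + 42.0.0.0/8 (H6) depth=8
  + 0.0.0.0/0 (H5) depth=0
  + 42.69.0.0/16 (H5) depth=16
  lookup 42.64.0.0: bits 0010101001000 walk d0:H5→d1:-→d2:-→d3:-→d4:-→d5:-→d6:-→d7:-→d8:H6→d9:-→d10:-→d11:-→d12:H2→d13:- -> H2
  lookup 42.0.1.148: bits 001010100 walk d0:H5→d1:-→d2:-→d3:-→d4:-→d5:-→d6:-→d7:-→d8:H6→d9:- -> H6
  lookup 42.69.0.142: bits 0010101001000101 walk d0:H5→d1:-→d2:-→d3:-→d4:-→d5:-→d6:-→d7:-→d8:H6→d9:-→d10:-→d11:-→d12:H2→d13:-→d14:-→d15:-→d16:H5 -> H5
  + 38.15.33.224/27 (H1) depth=27
  + 38.15.0.0/17 (H3) depth=17
  lookup 38.15.33.243: bits 001001100000111100100001111 walk d0:H5→d1:-→d2:-→d3:-→d4:-→d5:-→d6:-→d7:-→d8:-→d9:-→d10:-→d11:-→d12:-→d13:-→d14:-→d15:-→d16:-→d17:H3→d18:-→d19:-→d20:-→d21:-→d22:-→d23:-→d24:-→d25:-→d26:-→d27:H1 -> H1
  + 38.15.32.0/20 (H7) depth=20
  del 38.15.33.224/27 (clear depth 27)
  + 51.130.182.0/24 (H4) depth=24
  lookup 11.189.2.242: bits 00 walk d0:H5→d1:-→d2:- -> H5
  del 42.69.0.0/16 (clear depth 16)
  + 42.69.76.0/24 (H0) depth=24
  + 51.130.182.0/24 (H7) depth=24
  lookup 42.64.19.242: bits 0010101001000 walk d0:H5→d1:-→d2:-→d3:-→d4:-→d5:-→d6:-→d7:-→d8:H6→d9:-→d10:-→d11:-→d12:H2→d13:- -> H2

== LOOKUPS ==
["H2","H6","H5","H1","H5","H2"]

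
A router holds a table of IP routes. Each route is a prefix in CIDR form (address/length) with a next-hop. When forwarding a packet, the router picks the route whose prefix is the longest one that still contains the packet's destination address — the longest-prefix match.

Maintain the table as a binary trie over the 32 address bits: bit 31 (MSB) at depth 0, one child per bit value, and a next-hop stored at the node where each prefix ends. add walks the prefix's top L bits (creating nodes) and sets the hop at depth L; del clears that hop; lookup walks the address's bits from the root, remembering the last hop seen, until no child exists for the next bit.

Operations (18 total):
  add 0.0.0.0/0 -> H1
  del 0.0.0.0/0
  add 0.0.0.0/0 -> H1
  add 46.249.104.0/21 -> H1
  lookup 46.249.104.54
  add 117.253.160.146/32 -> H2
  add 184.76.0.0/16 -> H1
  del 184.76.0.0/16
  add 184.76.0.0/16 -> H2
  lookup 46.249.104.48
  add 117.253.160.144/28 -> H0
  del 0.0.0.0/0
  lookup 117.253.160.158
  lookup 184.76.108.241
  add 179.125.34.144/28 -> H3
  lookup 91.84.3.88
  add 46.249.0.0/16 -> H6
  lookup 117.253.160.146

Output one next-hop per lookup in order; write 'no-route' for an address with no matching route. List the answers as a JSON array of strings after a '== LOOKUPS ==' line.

Process each operation:
  + 0.0.0.0/0 (H1) depth=0
  del 0.0.0.0/0 (clear depth 0)
  + 0.0.0.0/0 (H1) depth=0
  + 46.249.104.0/21 (H1) depth=21
  lookup 46.249.104.54: bits 001011101111100101101 walk d0:H1→d1:-→d2:-→d3:-→d4:-→d5:-→d6:-→d7:-→d8:-→d9:-→d10:-→d11:-→d12:-→d13:-→d14:-→d15:-→d16:-→d17:-→d18:-→d19:-→d20:-→d21:H1 -> H1
  + 117.253.160.146/32 (H2) depth=32
  + 184.76.0.0/16 (H1) depth=16
  del 184.76.0.0/16 (clear depth 16)
  + 184.76.0.0/16 (H2) depth=16
  lookup 46.249.104.48: bits 001011101111100101101 walk d0:H1→d1:-→d2:-→d3:-→d4:-→d5:-→d6:-→d7:-→d8:-→d9:-→d10:-→d11:-→d12:-→d13:-→d14:-→d15:-→d16:-→d17:-→d18:-→d19:-→d20:-→d21:H1 -> H1
  + 117.253.160.144/28 (H0) depth=28
  del 0.0.0.0/0 (clear depth 0)
  lookup 117.253.160.158: bits 0111010111111101101000001001 walk d0:-→d1:-→d2:-→d3:-→d4:-→d5:-→d6:-→d7:-→d8:-→d9:-→d10:-→d11:-→d12:-→d13:-→d14:-→d15:-→d16:-→d17:-→d18:-→d19:-→d20:-→d21:-→d22:-→d23:-→d24:-→d25:-→d26:-→d27:-→d28:H0 -> H0
  lookup 184.76.108.241: bits 1011100001001100 walk d0:-→d1:-→d2:-→d3:-→d4:-→d5:-→d6:-→d7:-→d8:-→d9:-→d10:-→d11:-→d12:-→d13:-→d14:-→d15:-→d16:H2 -> H2
  + 179.125.34.144/28 (H3) depth=28
  lookup 91.84.3.88: bits 01 walk d0:-→d1:-→d2:- -> no-route
  + 46.249.0.0/16 (H6) depth=16
  lookup 117.253.160.146: bits 01110101111111011010000010010010 walk d0:-→d1:-→d2:-→d3:-→d4:-→d5:-→d6:-→d7:-→d8:-→d9:-→d10:-→d11:-→d12:-→d13:-→d14:-→d15:-→d16:-→d17:-→d18:-→d19:-→d20:-→d21:-→d22:-→d23:-→d24:-→d25:-→d26:-→d27:-→d28:H0→d29:-→d30:-→d31:-→d32:H2 -> H2

== LOOKUPS ==
["H1","H1","H0","H2","no-route","H2"]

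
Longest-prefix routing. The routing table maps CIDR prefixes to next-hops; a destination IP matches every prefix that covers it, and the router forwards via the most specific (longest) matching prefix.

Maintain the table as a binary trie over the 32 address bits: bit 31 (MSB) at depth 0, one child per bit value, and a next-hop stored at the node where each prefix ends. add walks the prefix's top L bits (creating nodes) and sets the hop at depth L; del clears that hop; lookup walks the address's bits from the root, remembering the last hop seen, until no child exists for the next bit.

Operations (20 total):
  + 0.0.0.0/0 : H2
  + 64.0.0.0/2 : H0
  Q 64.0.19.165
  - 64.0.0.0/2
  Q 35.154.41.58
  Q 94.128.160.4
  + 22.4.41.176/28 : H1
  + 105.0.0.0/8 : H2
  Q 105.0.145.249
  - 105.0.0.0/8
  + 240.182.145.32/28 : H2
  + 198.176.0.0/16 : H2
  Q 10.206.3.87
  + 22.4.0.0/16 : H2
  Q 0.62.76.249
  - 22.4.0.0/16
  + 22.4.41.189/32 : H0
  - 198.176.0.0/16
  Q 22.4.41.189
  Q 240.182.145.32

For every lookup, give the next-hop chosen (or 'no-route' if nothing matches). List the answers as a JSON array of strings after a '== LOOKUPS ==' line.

Apply in order:
  add 0.0.0.0/0 -> H2 at depth 0
  add 64.0.0.0/2 -> H0 at depth 2
  Q 64.0.19.165: descend 01 ; hops seen [H2,H0] ; pick H0
  del 64.0.0.0/2 (clear depth 2)
  Q 35.154.41.58: descend 0 ; hops seen [H2] ; pick H2
  Q 94.128.160.4: descend 01 ; hops seen [H2] ; pick H2
  add 22.4.41.176/28 -> H1 at depth 28
  add 105.0.0.0/8 -> H2 at depth 8
  Q 105.0.145.249: descend 01101001 ; hops seen [H2,H2] ; pick H2
  del 105.0.0.0/8 (clear depth 8)
  add 240.182.145.32/28 -> H2 at depth 28
  add 198.176.0.0/16 -> H2 at depth 16
  Q 10.206.3.87: descend 000 ; hops seen [H2] ; pick H2
  add 22.4.0.0/16 -> H2 at depth 16
  Q 0.62.76.249: descend 000 ; hops seen [H2] ; pick H2
  del 22.4.0.0/16 (clear depth 16)
  add 22.4.41.189/32 -> H0 at depth 32
  del 198.176.0.0/16 (clear depth 16)
  Q 22.4.41.189: descend 00010110000001000010100110111101 ; hops seen [H2,H1,H0] ; pick H0
  Q 240.182.145.32: descend 1111000010110110100100010010 ; hops seen [H2,H2] ; pick H2

== LOOKUPS ==
["H0","H2","H2","H2","H2","H2","H0","H2"]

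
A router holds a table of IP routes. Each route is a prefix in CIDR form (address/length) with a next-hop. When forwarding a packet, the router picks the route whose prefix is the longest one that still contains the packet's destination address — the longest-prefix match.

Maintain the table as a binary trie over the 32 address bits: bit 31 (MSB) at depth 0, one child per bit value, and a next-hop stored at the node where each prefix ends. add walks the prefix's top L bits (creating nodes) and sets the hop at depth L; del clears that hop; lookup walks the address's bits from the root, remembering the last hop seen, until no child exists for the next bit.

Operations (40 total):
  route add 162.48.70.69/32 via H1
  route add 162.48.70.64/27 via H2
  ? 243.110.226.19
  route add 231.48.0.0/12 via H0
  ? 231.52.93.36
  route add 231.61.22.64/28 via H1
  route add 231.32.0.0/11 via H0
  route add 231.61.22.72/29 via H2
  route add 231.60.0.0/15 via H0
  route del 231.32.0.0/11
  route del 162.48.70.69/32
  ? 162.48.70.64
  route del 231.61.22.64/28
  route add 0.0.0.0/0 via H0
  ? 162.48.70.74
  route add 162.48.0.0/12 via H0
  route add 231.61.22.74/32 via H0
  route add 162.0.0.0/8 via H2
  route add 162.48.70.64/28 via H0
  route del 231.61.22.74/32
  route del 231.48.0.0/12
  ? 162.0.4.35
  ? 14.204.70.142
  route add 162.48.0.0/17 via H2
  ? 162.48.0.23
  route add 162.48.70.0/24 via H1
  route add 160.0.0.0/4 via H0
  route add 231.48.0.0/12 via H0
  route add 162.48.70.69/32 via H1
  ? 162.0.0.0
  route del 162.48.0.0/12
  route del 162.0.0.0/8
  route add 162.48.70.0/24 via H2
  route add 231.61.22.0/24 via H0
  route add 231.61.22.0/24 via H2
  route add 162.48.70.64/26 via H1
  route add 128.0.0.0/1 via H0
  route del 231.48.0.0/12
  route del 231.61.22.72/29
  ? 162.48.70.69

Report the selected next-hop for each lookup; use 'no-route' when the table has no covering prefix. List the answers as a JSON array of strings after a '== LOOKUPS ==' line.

Apply in order:
  + 162.48.70.69/32 (H1) depth=32
  + 162.48.70.64/27 (H2) depth=27
  lookup 243.110.226.19: bits 1 walk d0:-→d1:- -> no-route
  + 231.48.0.0/12 (H0) depth=12
  lookup 231.52.93.36: bits 111001110011 walk d0:-→d1:-→d2:-→d3:-→d4:-→d5:-→d6:-→d7:-→d8:-→d9:-→d10:-→d11:-→d12:H0 -> H0
  + 231.61.22.64/28 (H1) depth=28
  + 231.32.0.0/11 (H0) depth=11
  + 231.61.22.72/29 (H2) depth=29
  + 231.60.0.0/15 (H0) depth=15
  del 231.32.0.0/11 (clear depth 11)
  del 162.48.70.69/32 (clear depth 32)
  lookup 162.48.70.64: bits 10100010001100000100011001000 walk d0:-→d1:-→d2:-→d3:-→d4:-→d5:-→d6:-→d7:-→d8:-→d9:-→d10:-→d11:-→d12:-→d13:-→d14:-→d15:-→d16:-→d17:-→d18:-→d19:-→d20:-→d21:-→d22:-→d23:-→d24:-→d25:-→d26:-→d27:H2→d28:-→d29:- -> H2
  del 231.61.22.64/28 (clear depth 28)
  + 0.0.0.0/0 (H0) depth=0
  lookup 162.48.70.74: bits 1010001000110000010001100100 walk d0:H0→d1:-→d2:-→d3:-→d4:-→d5:-→d6:-→d7:-→d8:-→d9:-→d10:-→d11:-→d12:-→d13:-→d14:-→d15:-→d16:-→d17:-→d18:-→d19:-→d20:-→d21:-→d22:-→d23:-→d24:-→d25:-→d26:-→d27:H2→d28:- -> H2
  + 162.48.0.0/12 (H0) depth=12
  + 231.61.22.74/32 (H0) depth=32
  + 162.0.0.0/8 (H2) depth=8
  + 162.48.70.64/28 (H0) depth=28
  del 231.61.22.74/32 (clear depth 32)
  del 231.48.0.0/12 (clear depth 12)
  lookup 162.0.4.35: bits 1010001000 walk d0:H0→d1:-→d2:-→d3:-→d4:-→d5:-→d6:-→d7:-→d8:H2→d9:-→d10:- -> H2
  lookup 14.204.70.142: bits ε walk d0:H0 -> H0
  + 162.48.0.0/17 (H2) depth=17
  lookup 162.48.0.23: bits 10100010001100000 walk d0:H0→d1:-→d2:-→d3:-→d4:-→d5:-→d6:-→d7:-→d8:H2→d9:-→d10:-→d11:-→d12:H0→d13:-→d14:-→d15:-→d16:-→d17:H2 -> H2
  + 162.48.70.0/24 (H1) depth=24
  + 160.0.0.0/4 (H0) depth=4
  + 231.48.0.0/12 (H0) depth=12
  + 162.48.70.69/32 (H1) depth=32
  lookup 162.0.0.0: bits 1010001000 walk d0:H0→d1:-→d2:-→d3:-→d4:H0→d5:-→d6:-→d7:-→d8:H2→d9:-→d10:- -> H2
  del 162.48.0.0/12 (clear depth 12)
  del 162.0.0.0/8 (clear depth 8)
  + 162.48.70.0/24 (H2) depth=24
  + 231.61.22.0/24 (H0) depth=24
  + 231.61.22.0/24 (H2) depth=24
  + 162.48.70.64/26 (H1) depth=26
  + 128.0.0.0/1 (H0) depth=1
  del 231.48.0.0/12 (clear depth 12)
  del 231.61.22.72/29 (clear depth 29)
  lookup 162.48.70.69: bits 10100010001100000100011001000101 walk d0:H0→d1:H0→d2:-→d3:-→d4:H0→d5:-→d6:-→d7:-→d8:-→d9:-→d10:-→d11:-→d12:-→d13:-→d14:-→d15:-→d16:-→d17:H2→d18:-→d19:-→d20:-→d21:-→d22:-→d23:-→d24:H2→d25:-→d26:H1→d27:H2→d28:H0→d29:-→d30:-→d31:-→d32:H1 -> H1

== LOOKUPS ==
["no-route","H0","H2","H2","H2","H0","H2","H2","H1"]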